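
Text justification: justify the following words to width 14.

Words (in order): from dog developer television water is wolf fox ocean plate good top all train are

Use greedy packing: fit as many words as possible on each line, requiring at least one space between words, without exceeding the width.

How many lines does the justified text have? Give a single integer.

Answer: 7

Derivation:
Line 1: ['from', 'dog'] (min_width=8, slack=6)
Line 2: ['developer'] (min_width=9, slack=5)
Line 3: ['television'] (min_width=10, slack=4)
Line 4: ['water', 'is', 'wolf'] (min_width=13, slack=1)
Line 5: ['fox', 'ocean'] (min_width=9, slack=5)
Line 6: ['plate', 'good', 'top'] (min_width=14, slack=0)
Line 7: ['all', 'train', 'are'] (min_width=13, slack=1)
Total lines: 7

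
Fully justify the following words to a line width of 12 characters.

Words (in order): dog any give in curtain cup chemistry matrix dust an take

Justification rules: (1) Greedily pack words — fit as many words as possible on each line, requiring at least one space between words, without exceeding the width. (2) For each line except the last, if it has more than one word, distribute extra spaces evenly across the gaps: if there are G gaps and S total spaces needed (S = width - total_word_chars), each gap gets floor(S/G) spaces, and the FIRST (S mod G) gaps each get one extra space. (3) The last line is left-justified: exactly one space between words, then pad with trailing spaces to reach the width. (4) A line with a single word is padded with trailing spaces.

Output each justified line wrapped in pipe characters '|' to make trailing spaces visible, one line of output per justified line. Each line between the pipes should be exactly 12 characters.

Answer: |dog any give|
|in   curtain|
|cup         |
|chemistry   |
|matrix  dust|
|an take     |

Derivation:
Line 1: ['dog', 'any', 'give'] (min_width=12, slack=0)
Line 2: ['in', 'curtain'] (min_width=10, slack=2)
Line 3: ['cup'] (min_width=3, slack=9)
Line 4: ['chemistry'] (min_width=9, slack=3)
Line 5: ['matrix', 'dust'] (min_width=11, slack=1)
Line 6: ['an', 'take'] (min_width=7, slack=5)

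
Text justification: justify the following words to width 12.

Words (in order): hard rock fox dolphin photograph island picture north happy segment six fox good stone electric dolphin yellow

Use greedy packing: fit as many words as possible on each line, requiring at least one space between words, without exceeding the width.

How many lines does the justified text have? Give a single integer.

Answer: 12

Derivation:
Line 1: ['hard', 'rock'] (min_width=9, slack=3)
Line 2: ['fox', 'dolphin'] (min_width=11, slack=1)
Line 3: ['photograph'] (min_width=10, slack=2)
Line 4: ['island'] (min_width=6, slack=6)
Line 5: ['picture'] (min_width=7, slack=5)
Line 6: ['north', 'happy'] (min_width=11, slack=1)
Line 7: ['segment', 'six'] (min_width=11, slack=1)
Line 8: ['fox', 'good'] (min_width=8, slack=4)
Line 9: ['stone'] (min_width=5, slack=7)
Line 10: ['electric'] (min_width=8, slack=4)
Line 11: ['dolphin'] (min_width=7, slack=5)
Line 12: ['yellow'] (min_width=6, slack=6)
Total lines: 12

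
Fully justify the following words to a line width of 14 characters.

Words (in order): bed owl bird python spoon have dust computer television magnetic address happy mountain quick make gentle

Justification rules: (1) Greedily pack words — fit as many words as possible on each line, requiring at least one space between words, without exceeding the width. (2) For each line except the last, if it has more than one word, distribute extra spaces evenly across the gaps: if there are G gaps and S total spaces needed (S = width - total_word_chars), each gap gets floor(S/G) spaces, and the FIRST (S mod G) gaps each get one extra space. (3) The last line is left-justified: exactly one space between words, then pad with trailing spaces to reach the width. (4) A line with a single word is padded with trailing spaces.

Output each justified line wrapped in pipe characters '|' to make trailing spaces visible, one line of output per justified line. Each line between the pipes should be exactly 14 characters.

Answer: |bed  owl  bird|
|python   spoon|
|have      dust|
|computer      |
|television    |
|magnetic      |
|address  happy|
|mountain quick|
|make gentle   |

Derivation:
Line 1: ['bed', 'owl', 'bird'] (min_width=12, slack=2)
Line 2: ['python', 'spoon'] (min_width=12, slack=2)
Line 3: ['have', 'dust'] (min_width=9, slack=5)
Line 4: ['computer'] (min_width=8, slack=6)
Line 5: ['television'] (min_width=10, slack=4)
Line 6: ['magnetic'] (min_width=8, slack=6)
Line 7: ['address', 'happy'] (min_width=13, slack=1)
Line 8: ['mountain', 'quick'] (min_width=14, slack=0)
Line 9: ['make', 'gentle'] (min_width=11, slack=3)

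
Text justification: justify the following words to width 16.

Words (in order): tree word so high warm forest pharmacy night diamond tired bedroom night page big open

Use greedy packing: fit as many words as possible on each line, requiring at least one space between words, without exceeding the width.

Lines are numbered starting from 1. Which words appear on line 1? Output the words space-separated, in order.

Line 1: ['tree', 'word', 'so'] (min_width=12, slack=4)
Line 2: ['high', 'warm', 'forest'] (min_width=16, slack=0)
Line 3: ['pharmacy', 'night'] (min_width=14, slack=2)
Line 4: ['diamond', 'tired'] (min_width=13, slack=3)
Line 5: ['bedroom', 'night'] (min_width=13, slack=3)
Line 6: ['page', 'big', 'open'] (min_width=13, slack=3)

Answer: tree word so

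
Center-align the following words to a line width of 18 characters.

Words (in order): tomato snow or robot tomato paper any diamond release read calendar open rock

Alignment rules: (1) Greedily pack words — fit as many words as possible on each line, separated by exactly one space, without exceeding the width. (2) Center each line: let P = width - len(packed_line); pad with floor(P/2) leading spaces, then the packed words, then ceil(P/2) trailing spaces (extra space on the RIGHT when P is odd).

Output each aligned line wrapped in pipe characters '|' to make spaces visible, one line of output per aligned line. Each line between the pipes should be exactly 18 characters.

Line 1: ['tomato', 'snow', 'or'] (min_width=14, slack=4)
Line 2: ['robot', 'tomato', 'paper'] (min_width=18, slack=0)
Line 3: ['any', 'diamond'] (min_width=11, slack=7)
Line 4: ['release', 'read'] (min_width=12, slack=6)
Line 5: ['calendar', 'open', 'rock'] (min_width=18, slack=0)

Answer: |  tomato snow or  |
|robot tomato paper|
|   any diamond    |
|   release read   |
|calendar open rock|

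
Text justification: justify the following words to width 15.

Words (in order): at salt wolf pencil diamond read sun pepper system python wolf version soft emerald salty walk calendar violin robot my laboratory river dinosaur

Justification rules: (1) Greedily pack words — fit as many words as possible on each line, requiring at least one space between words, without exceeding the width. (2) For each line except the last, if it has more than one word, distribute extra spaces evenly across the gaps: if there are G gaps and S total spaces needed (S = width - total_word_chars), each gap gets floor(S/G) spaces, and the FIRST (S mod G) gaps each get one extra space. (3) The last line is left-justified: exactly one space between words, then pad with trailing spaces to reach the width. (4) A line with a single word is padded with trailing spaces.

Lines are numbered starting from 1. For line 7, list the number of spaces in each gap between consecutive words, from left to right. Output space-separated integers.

Answer: 6

Derivation:
Line 1: ['at', 'salt', 'wolf'] (min_width=12, slack=3)
Line 2: ['pencil', 'diamond'] (min_width=14, slack=1)
Line 3: ['read', 'sun', 'pepper'] (min_width=15, slack=0)
Line 4: ['system', 'python'] (min_width=13, slack=2)
Line 5: ['wolf', 'version'] (min_width=12, slack=3)
Line 6: ['soft', 'emerald'] (min_width=12, slack=3)
Line 7: ['salty', 'walk'] (min_width=10, slack=5)
Line 8: ['calendar', 'violin'] (min_width=15, slack=0)
Line 9: ['robot', 'my'] (min_width=8, slack=7)
Line 10: ['laboratory'] (min_width=10, slack=5)
Line 11: ['river', 'dinosaur'] (min_width=14, slack=1)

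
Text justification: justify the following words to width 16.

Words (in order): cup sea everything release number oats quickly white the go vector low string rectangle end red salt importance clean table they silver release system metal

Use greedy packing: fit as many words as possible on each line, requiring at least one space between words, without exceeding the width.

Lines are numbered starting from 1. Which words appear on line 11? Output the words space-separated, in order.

Answer: silver release

Derivation:
Line 1: ['cup', 'sea'] (min_width=7, slack=9)
Line 2: ['everything'] (min_width=10, slack=6)
Line 3: ['release', 'number'] (min_width=14, slack=2)
Line 4: ['oats', 'quickly'] (min_width=12, slack=4)
Line 5: ['white', 'the', 'go'] (min_width=12, slack=4)
Line 6: ['vector', 'low'] (min_width=10, slack=6)
Line 7: ['string', 'rectangle'] (min_width=16, slack=0)
Line 8: ['end', 'red', 'salt'] (min_width=12, slack=4)
Line 9: ['importance', 'clean'] (min_width=16, slack=0)
Line 10: ['table', 'they'] (min_width=10, slack=6)
Line 11: ['silver', 'release'] (min_width=14, slack=2)
Line 12: ['system', 'metal'] (min_width=12, slack=4)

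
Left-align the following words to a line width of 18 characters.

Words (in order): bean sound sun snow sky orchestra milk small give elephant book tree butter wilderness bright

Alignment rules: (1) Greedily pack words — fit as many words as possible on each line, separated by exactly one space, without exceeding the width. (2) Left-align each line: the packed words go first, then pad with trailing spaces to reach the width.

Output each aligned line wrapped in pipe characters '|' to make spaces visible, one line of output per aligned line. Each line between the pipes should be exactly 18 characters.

Answer: |bean sound sun    |
|snow sky orchestra|
|milk small give   |
|elephant book tree|
|butter wilderness |
|bright            |

Derivation:
Line 1: ['bean', 'sound', 'sun'] (min_width=14, slack=4)
Line 2: ['snow', 'sky', 'orchestra'] (min_width=18, slack=0)
Line 3: ['milk', 'small', 'give'] (min_width=15, slack=3)
Line 4: ['elephant', 'book', 'tree'] (min_width=18, slack=0)
Line 5: ['butter', 'wilderness'] (min_width=17, slack=1)
Line 6: ['bright'] (min_width=6, slack=12)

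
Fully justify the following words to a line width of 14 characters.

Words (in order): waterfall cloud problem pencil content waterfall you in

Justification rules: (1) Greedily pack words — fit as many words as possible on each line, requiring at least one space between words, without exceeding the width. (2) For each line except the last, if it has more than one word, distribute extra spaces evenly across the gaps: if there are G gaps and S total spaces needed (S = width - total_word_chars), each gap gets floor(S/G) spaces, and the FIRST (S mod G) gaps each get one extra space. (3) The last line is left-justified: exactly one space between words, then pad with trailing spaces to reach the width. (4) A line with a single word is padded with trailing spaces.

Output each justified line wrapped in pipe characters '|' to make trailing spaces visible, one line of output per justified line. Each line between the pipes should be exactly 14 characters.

Line 1: ['waterfall'] (min_width=9, slack=5)
Line 2: ['cloud', 'problem'] (min_width=13, slack=1)
Line 3: ['pencil', 'content'] (min_width=14, slack=0)
Line 4: ['waterfall', 'you'] (min_width=13, slack=1)
Line 5: ['in'] (min_width=2, slack=12)

Answer: |waterfall     |
|cloud  problem|
|pencil content|
|waterfall  you|
|in            |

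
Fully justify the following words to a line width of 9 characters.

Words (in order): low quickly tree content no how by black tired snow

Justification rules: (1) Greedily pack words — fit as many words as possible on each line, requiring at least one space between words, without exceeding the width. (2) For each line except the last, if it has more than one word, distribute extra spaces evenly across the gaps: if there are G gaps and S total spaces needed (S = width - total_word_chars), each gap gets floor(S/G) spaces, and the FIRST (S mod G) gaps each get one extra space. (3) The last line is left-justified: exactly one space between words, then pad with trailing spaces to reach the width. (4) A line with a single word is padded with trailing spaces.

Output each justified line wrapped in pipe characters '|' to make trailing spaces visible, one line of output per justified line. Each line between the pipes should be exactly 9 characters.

Answer: |low      |
|quickly  |
|tree     |
|content  |
|no how by|
|black    |
|tired    |
|snow     |

Derivation:
Line 1: ['low'] (min_width=3, slack=6)
Line 2: ['quickly'] (min_width=7, slack=2)
Line 3: ['tree'] (min_width=4, slack=5)
Line 4: ['content'] (min_width=7, slack=2)
Line 5: ['no', 'how', 'by'] (min_width=9, slack=0)
Line 6: ['black'] (min_width=5, slack=4)
Line 7: ['tired'] (min_width=5, slack=4)
Line 8: ['snow'] (min_width=4, slack=5)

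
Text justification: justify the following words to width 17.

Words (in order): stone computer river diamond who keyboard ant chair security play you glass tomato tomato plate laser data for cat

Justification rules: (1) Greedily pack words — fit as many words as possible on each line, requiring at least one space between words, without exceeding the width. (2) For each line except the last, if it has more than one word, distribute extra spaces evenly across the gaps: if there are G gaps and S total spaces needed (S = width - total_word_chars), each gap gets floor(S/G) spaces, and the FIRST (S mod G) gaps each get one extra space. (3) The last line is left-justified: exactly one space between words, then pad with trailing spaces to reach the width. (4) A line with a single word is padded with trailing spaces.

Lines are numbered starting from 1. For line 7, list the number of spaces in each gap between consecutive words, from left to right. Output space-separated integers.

Answer: 2 1

Derivation:
Line 1: ['stone', 'computer'] (min_width=14, slack=3)
Line 2: ['river', 'diamond', 'who'] (min_width=17, slack=0)
Line 3: ['keyboard', 'ant'] (min_width=12, slack=5)
Line 4: ['chair', 'security'] (min_width=14, slack=3)
Line 5: ['play', 'you', 'glass'] (min_width=14, slack=3)
Line 6: ['tomato', 'tomato'] (min_width=13, slack=4)
Line 7: ['plate', 'laser', 'data'] (min_width=16, slack=1)
Line 8: ['for', 'cat'] (min_width=7, slack=10)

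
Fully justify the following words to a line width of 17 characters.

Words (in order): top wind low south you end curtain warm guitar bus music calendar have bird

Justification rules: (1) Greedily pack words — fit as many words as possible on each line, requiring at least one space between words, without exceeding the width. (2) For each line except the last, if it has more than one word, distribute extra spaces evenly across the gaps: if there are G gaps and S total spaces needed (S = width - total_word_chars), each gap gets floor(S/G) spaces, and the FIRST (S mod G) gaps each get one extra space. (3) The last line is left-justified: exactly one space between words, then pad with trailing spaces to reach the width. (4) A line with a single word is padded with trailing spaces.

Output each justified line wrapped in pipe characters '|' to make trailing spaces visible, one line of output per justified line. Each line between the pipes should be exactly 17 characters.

Answer: |top    wind   low|
|south   you   end|
|curtain      warm|
|guitar  bus music|
|calendar     have|
|bird             |

Derivation:
Line 1: ['top', 'wind', 'low'] (min_width=12, slack=5)
Line 2: ['south', 'you', 'end'] (min_width=13, slack=4)
Line 3: ['curtain', 'warm'] (min_width=12, slack=5)
Line 4: ['guitar', 'bus', 'music'] (min_width=16, slack=1)
Line 5: ['calendar', 'have'] (min_width=13, slack=4)
Line 6: ['bird'] (min_width=4, slack=13)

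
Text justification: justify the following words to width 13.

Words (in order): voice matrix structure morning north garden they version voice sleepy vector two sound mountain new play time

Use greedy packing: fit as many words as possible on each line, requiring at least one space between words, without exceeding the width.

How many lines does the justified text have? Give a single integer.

Line 1: ['voice', 'matrix'] (min_width=12, slack=1)
Line 2: ['structure'] (min_width=9, slack=4)
Line 3: ['morning', 'north'] (min_width=13, slack=0)
Line 4: ['garden', 'they'] (min_width=11, slack=2)
Line 5: ['version', 'voice'] (min_width=13, slack=0)
Line 6: ['sleepy', 'vector'] (min_width=13, slack=0)
Line 7: ['two', 'sound'] (min_width=9, slack=4)
Line 8: ['mountain', 'new'] (min_width=12, slack=1)
Line 9: ['play', 'time'] (min_width=9, slack=4)
Total lines: 9

Answer: 9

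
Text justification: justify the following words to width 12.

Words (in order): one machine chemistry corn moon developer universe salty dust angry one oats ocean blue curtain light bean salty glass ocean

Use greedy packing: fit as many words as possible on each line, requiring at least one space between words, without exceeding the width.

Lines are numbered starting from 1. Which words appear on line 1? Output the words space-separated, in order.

Answer: one machine

Derivation:
Line 1: ['one', 'machine'] (min_width=11, slack=1)
Line 2: ['chemistry'] (min_width=9, slack=3)
Line 3: ['corn', 'moon'] (min_width=9, slack=3)
Line 4: ['developer'] (min_width=9, slack=3)
Line 5: ['universe'] (min_width=8, slack=4)
Line 6: ['salty', 'dust'] (min_width=10, slack=2)
Line 7: ['angry', 'one'] (min_width=9, slack=3)
Line 8: ['oats', 'ocean'] (min_width=10, slack=2)
Line 9: ['blue', 'curtain'] (min_width=12, slack=0)
Line 10: ['light', 'bean'] (min_width=10, slack=2)
Line 11: ['salty', 'glass'] (min_width=11, slack=1)
Line 12: ['ocean'] (min_width=5, slack=7)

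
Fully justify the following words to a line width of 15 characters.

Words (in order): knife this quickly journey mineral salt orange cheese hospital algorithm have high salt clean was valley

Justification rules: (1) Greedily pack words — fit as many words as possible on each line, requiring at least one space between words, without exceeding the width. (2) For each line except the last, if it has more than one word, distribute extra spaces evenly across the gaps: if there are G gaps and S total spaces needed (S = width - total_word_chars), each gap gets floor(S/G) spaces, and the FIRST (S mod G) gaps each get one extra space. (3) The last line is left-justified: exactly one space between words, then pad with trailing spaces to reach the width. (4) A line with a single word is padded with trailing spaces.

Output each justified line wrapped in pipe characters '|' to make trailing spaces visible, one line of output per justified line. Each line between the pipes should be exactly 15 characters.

Answer: |knife      this|
|quickly journey|
|mineral    salt|
|orange   cheese|
|hospital       |
|algorithm  have|
|high salt clean|
|was valley     |

Derivation:
Line 1: ['knife', 'this'] (min_width=10, slack=5)
Line 2: ['quickly', 'journey'] (min_width=15, slack=0)
Line 3: ['mineral', 'salt'] (min_width=12, slack=3)
Line 4: ['orange', 'cheese'] (min_width=13, slack=2)
Line 5: ['hospital'] (min_width=8, slack=7)
Line 6: ['algorithm', 'have'] (min_width=14, slack=1)
Line 7: ['high', 'salt', 'clean'] (min_width=15, slack=0)
Line 8: ['was', 'valley'] (min_width=10, slack=5)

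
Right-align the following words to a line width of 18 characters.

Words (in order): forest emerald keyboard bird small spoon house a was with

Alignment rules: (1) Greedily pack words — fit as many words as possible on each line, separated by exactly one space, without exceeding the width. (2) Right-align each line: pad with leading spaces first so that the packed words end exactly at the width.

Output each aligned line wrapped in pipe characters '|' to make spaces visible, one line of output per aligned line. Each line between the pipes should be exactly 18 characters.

Line 1: ['forest', 'emerald'] (min_width=14, slack=4)
Line 2: ['keyboard', 'bird'] (min_width=13, slack=5)
Line 3: ['small', 'spoon', 'house'] (min_width=17, slack=1)
Line 4: ['a', 'was', 'with'] (min_width=10, slack=8)

Answer: |    forest emerald|
|     keyboard bird|
| small spoon house|
|        a was with|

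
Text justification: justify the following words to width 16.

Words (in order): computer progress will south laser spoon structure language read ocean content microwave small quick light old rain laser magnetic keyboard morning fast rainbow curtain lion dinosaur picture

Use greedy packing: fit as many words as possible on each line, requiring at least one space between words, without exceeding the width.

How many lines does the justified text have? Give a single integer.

Answer: 14

Derivation:
Line 1: ['computer'] (min_width=8, slack=8)
Line 2: ['progress', 'will'] (min_width=13, slack=3)
Line 3: ['south', 'laser'] (min_width=11, slack=5)
Line 4: ['spoon', 'structure'] (min_width=15, slack=1)
Line 5: ['language', 'read'] (min_width=13, slack=3)
Line 6: ['ocean', 'content'] (min_width=13, slack=3)
Line 7: ['microwave', 'small'] (min_width=15, slack=1)
Line 8: ['quick', 'light', 'old'] (min_width=15, slack=1)
Line 9: ['rain', 'laser'] (min_width=10, slack=6)
Line 10: ['magnetic'] (min_width=8, slack=8)
Line 11: ['keyboard', 'morning'] (min_width=16, slack=0)
Line 12: ['fast', 'rainbow'] (min_width=12, slack=4)
Line 13: ['curtain', 'lion'] (min_width=12, slack=4)
Line 14: ['dinosaur', 'picture'] (min_width=16, slack=0)
Total lines: 14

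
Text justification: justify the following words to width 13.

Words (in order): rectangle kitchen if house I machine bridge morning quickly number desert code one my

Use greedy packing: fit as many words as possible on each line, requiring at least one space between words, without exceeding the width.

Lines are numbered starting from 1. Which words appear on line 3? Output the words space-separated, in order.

Answer: house I

Derivation:
Line 1: ['rectangle'] (min_width=9, slack=4)
Line 2: ['kitchen', 'if'] (min_width=10, slack=3)
Line 3: ['house', 'I'] (min_width=7, slack=6)
Line 4: ['machine'] (min_width=7, slack=6)
Line 5: ['bridge'] (min_width=6, slack=7)
Line 6: ['morning'] (min_width=7, slack=6)
Line 7: ['quickly'] (min_width=7, slack=6)
Line 8: ['number', 'desert'] (min_width=13, slack=0)
Line 9: ['code', 'one', 'my'] (min_width=11, slack=2)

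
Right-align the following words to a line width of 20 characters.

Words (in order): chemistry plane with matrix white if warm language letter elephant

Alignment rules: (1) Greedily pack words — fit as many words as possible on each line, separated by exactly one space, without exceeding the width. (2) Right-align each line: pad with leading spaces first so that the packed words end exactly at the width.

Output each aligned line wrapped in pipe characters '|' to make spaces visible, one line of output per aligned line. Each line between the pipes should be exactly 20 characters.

Answer: |chemistry plane with|
|matrix white if warm|
|     language letter|
|            elephant|

Derivation:
Line 1: ['chemistry', 'plane', 'with'] (min_width=20, slack=0)
Line 2: ['matrix', 'white', 'if', 'warm'] (min_width=20, slack=0)
Line 3: ['language', 'letter'] (min_width=15, slack=5)
Line 4: ['elephant'] (min_width=8, slack=12)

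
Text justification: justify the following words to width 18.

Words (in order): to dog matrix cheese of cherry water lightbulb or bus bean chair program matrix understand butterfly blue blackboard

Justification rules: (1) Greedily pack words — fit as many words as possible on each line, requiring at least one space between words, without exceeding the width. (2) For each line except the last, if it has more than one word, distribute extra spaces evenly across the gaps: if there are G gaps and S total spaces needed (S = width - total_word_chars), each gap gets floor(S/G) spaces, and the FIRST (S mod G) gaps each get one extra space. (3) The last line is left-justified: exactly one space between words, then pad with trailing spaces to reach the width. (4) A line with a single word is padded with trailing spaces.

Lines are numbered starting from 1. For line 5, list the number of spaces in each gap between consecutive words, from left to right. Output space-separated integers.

Answer: 5

Derivation:
Line 1: ['to', 'dog', 'matrix'] (min_width=13, slack=5)
Line 2: ['cheese', 'of', 'cherry'] (min_width=16, slack=2)
Line 3: ['water', 'lightbulb', 'or'] (min_width=18, slack=0)
Line 4: ['bus', 'bean', 'chair'] (min_width=14, slack=4)
Line 5: ['program', 'matrix'] (min_width=14, slack=4)
Line 6: ['understand'] (min_width=10, slack=8)
Line 7: ['butterfly', 'blue'] (min_width=14, slack=4)
Line 8: ['blackboard'] (min_width=10, slack=8)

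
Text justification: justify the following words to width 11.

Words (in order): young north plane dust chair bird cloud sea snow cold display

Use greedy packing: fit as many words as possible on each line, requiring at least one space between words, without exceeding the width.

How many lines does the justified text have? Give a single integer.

Answer: 6

Derivation:
Line 1: ['young', 'north'] (min_width=11, slack=0)
Line 2: ['plane', 'dust'] (min_width=10, slack=1)
Line 3: ['chair', 'bird'] (min_width=10, slack=1)
Line 4: ['cloud', 'sea'] (min_width=9, slack=2)
Line 5: ['snow', 'cold'] (min_width=9, slack=2)
Line 6: ['display'] (min_width=7, slack=4)
Total lines: 6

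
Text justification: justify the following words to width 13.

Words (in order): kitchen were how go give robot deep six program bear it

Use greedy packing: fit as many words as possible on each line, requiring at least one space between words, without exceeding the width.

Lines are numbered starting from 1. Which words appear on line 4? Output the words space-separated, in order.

Line 1: ['kitchen', 'were'] (min_width=12, slack=1)
Line 2: ['how', 'go', 'give'] (min_width=11, slack=2)
Line 3: ['robot', 'deep'] (min_width=10, slack=3)
Line 4: ['six', 'program'] (min_width=11, slack=2)
Line 5: ['bear', 'it'] (min_width=7, slack=6)

Answer: six program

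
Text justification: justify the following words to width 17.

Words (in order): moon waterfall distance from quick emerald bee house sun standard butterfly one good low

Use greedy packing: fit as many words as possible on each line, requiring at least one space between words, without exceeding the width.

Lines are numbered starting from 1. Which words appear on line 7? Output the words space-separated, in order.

Answer: good low

Derivation:
Line 1: ['moon', 'waterfall'] (min_width=14, slack=3)
Line 2: ['distance', 'from'] (min_width=13, slack=4)
Line 3: ['quick', 'emerald', 'bee'] (min_width=17, slack=0)
Line 4: ['house', 'sun'] (min_width=9, slack=8)
Line 5: ['standard'] (min_width=8, slack=9)
Line 6: ['butterfly', 'one'] (min_width=13, slack=4)
Line 7: ['good', 'low'] (min_width=8, slack=9)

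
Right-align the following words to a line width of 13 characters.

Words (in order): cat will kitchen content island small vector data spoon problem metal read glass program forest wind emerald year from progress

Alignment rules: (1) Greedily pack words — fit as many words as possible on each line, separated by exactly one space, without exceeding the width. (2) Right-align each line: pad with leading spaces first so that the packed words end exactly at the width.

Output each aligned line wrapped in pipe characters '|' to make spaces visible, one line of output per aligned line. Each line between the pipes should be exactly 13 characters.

Line 1: ['cat', 'will'] (min_width=8, slack=5)
Line 2: ['kitchen'] (min_width=7, slack=6)
Line 3: ['content'] (min_width=7, slack=6)
Line 4: ['island', 'small'] (min_width=12, slack=1)
Line 5: ['vector', 'data'] (min_width=11, slack=2)
Line 6: ['spoon', 'problem'] (min_width=13, slack=0)
Line 7: ['metal', 'read'] (min_width=10, slack=3)
Line 8: ['glass', 'program'] (min_width=13, slack=0)
Line 9: ['forest', 'wind'] (min_width=11, slack=2)
Line 10: ['emerald', 'year'] (min_width=12, slack=1)
Line 11: ['from', 'progress'] (min_width=13, slack=0)

Answer: |     cat will|
|      kitchen|
|      content|
| island small|
|  vector data|
|spoon problem|
|   metal read|
|glass program|
|  forest wind|
| emerald year|
|from progress|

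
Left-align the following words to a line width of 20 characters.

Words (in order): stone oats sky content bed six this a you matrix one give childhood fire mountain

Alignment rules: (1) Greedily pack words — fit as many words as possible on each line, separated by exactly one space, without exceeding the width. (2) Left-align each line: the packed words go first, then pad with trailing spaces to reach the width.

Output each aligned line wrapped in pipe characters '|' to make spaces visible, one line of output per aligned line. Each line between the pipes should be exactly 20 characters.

Answer: |stone oats sky      |
|content bed six this|
|a you matrix one    |
|give childhood fire |
|mountain            |

Derivation:
Line 1: ['stone', 'oats', 'sky'] (min_width=14, slack=6)
Line 2: ['content', 'bed', 'six', 'this'] (min_width=20, slack=0)
Line 3: ['a', 'you', 'matrix', 'one'] (min_width=16, slack=4)
Line 4: ['give', 'childhood', 'fire'] (min_width=19, slack=1)
Line 5: ['mountain'] (min_width=8, slack=12)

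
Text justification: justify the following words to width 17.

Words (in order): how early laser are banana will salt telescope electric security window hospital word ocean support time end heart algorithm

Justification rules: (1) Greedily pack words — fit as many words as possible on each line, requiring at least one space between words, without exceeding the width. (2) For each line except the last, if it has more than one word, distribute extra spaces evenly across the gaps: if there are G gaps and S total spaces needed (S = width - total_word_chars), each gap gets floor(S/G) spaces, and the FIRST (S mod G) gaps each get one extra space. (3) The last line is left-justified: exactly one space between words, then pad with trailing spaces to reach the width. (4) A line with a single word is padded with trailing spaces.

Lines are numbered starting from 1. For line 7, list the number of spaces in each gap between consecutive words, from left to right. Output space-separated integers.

Answer: 2 1

Derivation:
Line 1: ['how', 'early', 'laser'] (min_width=15, slack=2)
Line 2: ['are', 'banana', 'will'] (min_width=15, slack=2)
Line 3: ['salt', 'telescope'] (min_width=14, slack=3)
Line 4: ['electric', 'security'] (min_width=17, slack=0)
Line 5: ['window', 'hospital'] (min_width=15, slack=2)
Line 6: ['word', 'ocean'] (min_width=10, slack=7)
Line 7: ['support', 'time', 'end'] (min_width=16, slack=1)
Line 8: ['heart', 'algorithm'] (min_width=15, slack=2)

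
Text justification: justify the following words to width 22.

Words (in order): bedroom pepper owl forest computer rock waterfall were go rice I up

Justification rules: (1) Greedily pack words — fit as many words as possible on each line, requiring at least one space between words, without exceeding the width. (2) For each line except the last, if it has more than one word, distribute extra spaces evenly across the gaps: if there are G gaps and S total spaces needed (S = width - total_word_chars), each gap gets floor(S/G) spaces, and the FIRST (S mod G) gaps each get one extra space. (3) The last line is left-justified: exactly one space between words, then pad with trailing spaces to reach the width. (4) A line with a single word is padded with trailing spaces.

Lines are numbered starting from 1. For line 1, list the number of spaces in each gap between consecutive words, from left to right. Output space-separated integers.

Answer: 3 3

Derivation:
Line 1: ['bedroom', 'pepper', 'owl'] (min_width=18, slack=4)
Line 2: ['forest', 'computer', 'rock'] (min_width=20, slack=2)
Line 3: ['waterfall', 'were', 'go', 'rice'] (min_width=22, slack=0)
Line 4: ['I', 'up'] (min_width=4, slack=18)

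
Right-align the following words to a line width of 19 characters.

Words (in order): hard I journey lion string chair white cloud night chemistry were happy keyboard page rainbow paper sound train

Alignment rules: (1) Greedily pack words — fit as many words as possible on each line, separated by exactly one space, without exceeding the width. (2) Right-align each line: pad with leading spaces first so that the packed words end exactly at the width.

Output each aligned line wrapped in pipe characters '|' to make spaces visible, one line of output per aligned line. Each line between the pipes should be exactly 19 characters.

Line 1: ['hard', 'I', 'journey', 'lion'] (min_width=19, slack=0)
Line 2: ['string', 'chair', 'white'] (min_width=18, slack=1)
Line 3: ['cloud', 'night'] (min_width=11, slack=8)
Line 4: ['chemistry', 'were'] (min_width=14, slack=5)
Line 5: ['happy', 'keyboard', 'page'] (min_width=19, slack=0)
Line 6: ['rainbow', 'paper', 'sound'] (min_width=19, slack=0)
Line 7: ['train'] (min_width=5, slack=14)

Answer: |hard I journey lion|
| string chair white|
|        cloud night|
|     chemistry were|
|happy keyboard page|
|rainbow paper sound|
|              train|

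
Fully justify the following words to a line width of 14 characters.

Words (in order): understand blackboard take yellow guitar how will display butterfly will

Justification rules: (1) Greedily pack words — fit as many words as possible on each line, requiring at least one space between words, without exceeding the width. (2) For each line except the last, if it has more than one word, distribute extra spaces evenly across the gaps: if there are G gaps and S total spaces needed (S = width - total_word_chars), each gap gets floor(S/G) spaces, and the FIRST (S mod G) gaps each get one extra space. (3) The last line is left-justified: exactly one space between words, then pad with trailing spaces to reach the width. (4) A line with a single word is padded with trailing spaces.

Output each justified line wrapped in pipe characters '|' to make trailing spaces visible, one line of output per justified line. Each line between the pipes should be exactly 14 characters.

Line 1: ['understand'] (min_width=10, slack=4)
Line 2: ['blackboard'] (min_width=10, slack=4)
Line 3: ['take', 'yellow'] (min_width=11, slack=3)
Line 4: ['guitar', 'how'] (min_width=10, slack=4)
Line 5: ['will', 'display'] (min_width=12, slack=2)
Line 6: ['butterfly', 'will'] (min_width=14, slack=0)

Answer: |understand    |
|blackboard    |
|take    yellow|
|guitar     how|
|will   display|
|butterfly will|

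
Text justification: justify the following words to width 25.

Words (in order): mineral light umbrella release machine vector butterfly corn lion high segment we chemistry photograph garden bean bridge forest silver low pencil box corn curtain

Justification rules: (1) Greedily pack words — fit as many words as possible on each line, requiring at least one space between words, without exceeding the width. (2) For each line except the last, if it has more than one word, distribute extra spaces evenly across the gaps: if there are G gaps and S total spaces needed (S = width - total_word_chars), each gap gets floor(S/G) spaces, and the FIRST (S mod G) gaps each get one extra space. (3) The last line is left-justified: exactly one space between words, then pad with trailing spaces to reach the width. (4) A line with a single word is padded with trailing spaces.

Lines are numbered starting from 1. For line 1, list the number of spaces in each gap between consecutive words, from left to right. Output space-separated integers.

Line 1: ['mineral', 'light', 'umbrella'] (min_width=22, slack=3)
Line 2: ['release', 'machine', 'vector'] (min_width=22, slack=3)
Line 3: ['butterfly', 'corn', 'lion', 'high'] (min_width=24, slack=1)
Line 4: ['segment', 'we', 'chemistry'] (min_width=20, slack=5)
Line 5: ['photograph', 'garden', 'bean'] (min_width=22, slack=3)
Line 6: ['bridge', 'forest', 'silver', 'low'] (min_width=24, slack=1)
Line 7: ['pencil', 'box', 'corn', 'curtain'] (min_width=23, slack=2)

Answer: 3 2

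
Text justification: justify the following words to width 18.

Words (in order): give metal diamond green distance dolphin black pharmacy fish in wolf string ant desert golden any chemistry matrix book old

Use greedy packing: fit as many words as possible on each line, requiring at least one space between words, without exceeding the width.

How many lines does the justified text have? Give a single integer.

Line 1: ['give', 'metal', 'diamond'] (min_width=18, slack=0)
Line 2: ['green', 'distance'] (min_width=14, slack=4)
Line 3: ['dolphin', 'black'] (min_width=13, slack=5)
Line 4: ['pharmacy', 'fish', 'in'] (min_width=16, slack=2)
Line 5: ['wolf', 'string', 'ant'] (min_width=15, slack=3)
Line 6: ['desert', 'golden', 'any'] (min_width=17, slack=1)
Line 7: ['chemistry', 'matrix'] (min_width=16, slack=2)
Line 8: ['book', 'old'] (min_width=8, slack=10)
Total lines: 8

Answer: 8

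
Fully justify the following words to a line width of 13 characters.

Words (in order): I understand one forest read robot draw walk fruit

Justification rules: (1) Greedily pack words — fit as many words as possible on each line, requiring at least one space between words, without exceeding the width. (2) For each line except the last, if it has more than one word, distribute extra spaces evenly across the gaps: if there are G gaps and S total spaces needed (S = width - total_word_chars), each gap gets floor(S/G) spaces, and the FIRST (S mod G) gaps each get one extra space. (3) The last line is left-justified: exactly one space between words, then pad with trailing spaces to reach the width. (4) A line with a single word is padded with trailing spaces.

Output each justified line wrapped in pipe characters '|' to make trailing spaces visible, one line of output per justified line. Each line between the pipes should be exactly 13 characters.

Answer: |I  understand|
|one    forest|
|read    robot|
|draw     walk|
|fruit        |

Derivation:
Line 1: ['I', 'understand'] (min_width=12, slack=1)
Line 2: ['one', 'forest'] (min_width=10, slack=3)
Line 3: ['read', 'robot'] (min_width=10, slack=3)
Line 4: ['draw', 'walk'] (min_width=9, slack=4)
Line 5: ['fruit'] (min_width=5, slack=8)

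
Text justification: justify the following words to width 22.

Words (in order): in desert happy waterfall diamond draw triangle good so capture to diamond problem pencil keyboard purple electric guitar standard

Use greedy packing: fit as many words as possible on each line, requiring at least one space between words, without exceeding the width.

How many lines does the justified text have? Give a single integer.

Line 1: ['in', 'desert', 'happy'] (min_width=15, slack=7)
Line 2: ['waterfall', 'diamond', 'draw'] (min_width=22, slack=0)
Line 3: ['triangle', 'good', 'so'] (min_width=16, slack=6)
Line 4: ['capture', 'to', 'diamond'] (min_width=18, slack=4)
Line 5: ['problem', 'pencil'] (min_width=14, slack=8)
Line 6: ['keyboard', 'purple'] (min_width=15, slack=7)
Line 7: ['electric', 'guitar'] (min_width=15, slack=7)
Line 8: ['standard'] (min_width=8, slack=14)
Total lines: 8

Answer: 8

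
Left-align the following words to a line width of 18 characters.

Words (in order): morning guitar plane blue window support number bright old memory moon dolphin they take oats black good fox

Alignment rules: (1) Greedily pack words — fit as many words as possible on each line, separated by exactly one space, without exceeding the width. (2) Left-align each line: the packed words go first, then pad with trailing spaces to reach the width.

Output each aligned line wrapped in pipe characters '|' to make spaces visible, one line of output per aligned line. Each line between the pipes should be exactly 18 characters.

Answer: |morning guitar    |
|plane blue window |
|support number    |
|bright old memory |
|moon dolphin they |
|take oats black   |
|good fox          |

Derivation:
Line 1: ['morning', 'guitar'] (min_width=14, slack=4)
Line 2: ['plane', 'blue', 'window'] (min_width=17, slack=1)
Line 3: ['support', 'number'] (min_width=14, slack=4)
Line 4: ['bright', 'old', 'memory'] (min_width=17, slack=1)
Line 5: ['moon', 'dolphin', 'they'] (min_width=17, slack=1)
Line 6: ['take', 'oats', 'black'] (min_width=15, slack=3)
Line 7: ['good', 'fox'] (min_width=8, slack=10)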